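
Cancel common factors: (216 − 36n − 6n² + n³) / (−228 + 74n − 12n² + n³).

Apply the Euclidean algorithm:
  n³ − 6n² − 36n + 216 = (n³ − 12n² + 74n − 228) + (6n² − 110n + 444)
  n³ − 12n² + 74n − 228 = ((1/6)n + 19/18)(6n² − 110n + 444) + ((1045/9)n − 2090/3)
  6n² − 110n + 444 = ((54/1045)n − 666/1045)((1045/9)n − 2090/3) + (0)
Last nonzero remainder: (1045/9)n − 2090/3. Dividing through by 1045/9 gives the monic gcd n − 6.
Cancel n − 6 from numerator and denominator to get the reduced form.

(−36 + n²)/(38 − 6n + n²)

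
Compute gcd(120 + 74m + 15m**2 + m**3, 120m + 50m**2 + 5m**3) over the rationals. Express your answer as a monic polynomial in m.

Repeated division with remainder:
  m**3 + 15m**2 + 74m + 120 = (1/5)(5m**3 + 50m**2 + 120m) + (5m**2 + 50m + 120)
  5m**3 + 50m**2 + 120m = (m)(5m**2 + 50m + 120) + (0)
Last nonzero remainder: 5m**2 + 50m + 120. Dividing through by 5 gives the monic gcd m**2 + 10m + 24.

24 + 10m + m**2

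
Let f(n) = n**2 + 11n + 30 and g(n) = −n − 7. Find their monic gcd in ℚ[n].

1

By polynomial division,
  n**2 + 11n + 30 = (−n − 4)(−n − 7) + (2)
  −n − 7 = (−(1/2)n − 7/2)(2) + (0)
The last nonzero remainder is the constant 2, so the polynomials are coprime and gcd = 1.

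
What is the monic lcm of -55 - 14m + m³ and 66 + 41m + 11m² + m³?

Repeated division with remainder:
  m³ - 14m - 55 = (m³ + 11m² + 41m + 66) + (-11m² - 55m - 121)
  m³ + 11m² + 41m + 66 = (-(1/11)m - 6/11)(-11m² - 55m - 121) + (0)
Last nonzero remainder: -11m² - 55m - 121. Dividing through by -11 gives the monic gcd m² + 5m + 11.
Then lcm(f, g) = f·g / gcd(f, g); expanding and making the result monic gives the answer.

-330 - 139m - 14m² + 6m³ + m⁴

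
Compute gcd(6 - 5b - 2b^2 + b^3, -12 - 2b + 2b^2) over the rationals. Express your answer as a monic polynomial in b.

Apply the Euclidean algorithm:
  b^3 - 2b^2 - 5b + 6 = ((1/2)b - 1/2)(2b^2 - 2b - 12) + (0)
Last nonzero remainder: 2b^2 - 2b - 12. Dividing through by 2 gives the monic gcd b^2 - b - 6.

-6 - b + b^2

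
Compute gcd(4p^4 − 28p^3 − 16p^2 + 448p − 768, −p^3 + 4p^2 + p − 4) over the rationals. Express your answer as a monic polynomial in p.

p − 4

Apply the Euclidean algorithm:
  4p^4 − 28p^3 − 16p^2 + 448p − 768 = (−4p + 12)(−p^3 + 4p^2 + p − 4) + (−60p^2 + 420p − 720)
  −p^3 + 4p^2 + p − 4 = ((1/60)p + 1/20)(−60p^2 + 420p − 720) + (−8p + 32)
  −60p^2 + 420p − 720 = ((15/2)p − 45/2)(−8p + 32) + (0)
Last nonzero remainder: −8p + 32. Dividing through by −8 gives the monic gcd p − 4.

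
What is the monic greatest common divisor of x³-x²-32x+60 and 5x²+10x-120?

Repeated division with remainder:
  x³-x²-32x+60 = ((1/5)x-3/5)(5x²+10x-120) + (-2x-12)
  5x²+10x-120 = (-(5/2)x+10)(-2x-12) + (0)
Last nonzero remainder: -2x-12. Dividing through by -2 gives the monic gcd x+6.

x+6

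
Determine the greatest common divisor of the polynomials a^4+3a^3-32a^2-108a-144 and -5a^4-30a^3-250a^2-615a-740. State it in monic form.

a^2+3a+4

Euclidean algorithm in ℚ[a]:
  a^4+3a^3-32a^2-108a-144 = (-1/5)(-5a^4-30a^3-250a^2-615a-740) + (-3a^3-82a^2-231a-292)
  -5a^4-30a^3-250a^2-615a-740 = ((5/3)a-320/9)(-3a^3-82a^2-231a-292) + (-(25025/9)a^2-(25025/3)a-100100/9)
  -3a^3-82a^2-231a-292 = ((27/25025)a+657/25025)(-(25025/9)a^2-(25025/3)a-100100/9) + (0)
Last nonzero remainder: -(25025/9)a^2-(25025/3)a-100100/9. Dividing through by -25025/9 gives the monic gcd a^2+3a+4.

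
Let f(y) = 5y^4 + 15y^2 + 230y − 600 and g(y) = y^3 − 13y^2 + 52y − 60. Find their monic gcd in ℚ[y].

y − 2

By polynomial division,
  5y^4 + 15y^2 + 230y − 600 = (5y + 65)(y^3 − 13y^2 + 52y − 60) + (600y^2 − 2850y + 3300)
  y^3 − 13y^2 + 52y − 60 = ((1/600)y − 11/800)(600y^2 − 2850y + 3300) + ((117/16)y − 117/8)
  600y^2 − 2850y + 3300 = ((3200/39)y − 8800/39)((117/16)y − 117/8) + (0)
Last nonzero remainder: (117/16)y − 117/8. Dividing through by 117/16 gives the monic gcd y − 2.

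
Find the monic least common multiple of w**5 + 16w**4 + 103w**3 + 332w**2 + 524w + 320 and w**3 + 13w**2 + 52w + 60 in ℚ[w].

w**6 + 22w**5 + 199w**4 + 950w**3 + 2516w**2 + 3464w + 1920

By polynomial division,
  w**5 + 16w**4 + 103w**3 + 332w**2 + 524w + 320 = (w**2 + 3w + 12)(w**3 + 13w**2 + 52w + 60) + (-40w**2 - 280w - 400)
  w**3 + 13w**2 + 52w + 60 = (-(1/40)w - 3/20)(-40w**2 - 280w - 400) + (0)
Last nonzero remainder: -40w**2 - 280w - 400. Dividing through by -40 gives the monic gcd w**2 + 7w + 10.
Then lcm(f, g) = f·g / gcd(f, g); expanding and making the result monic gives the answer.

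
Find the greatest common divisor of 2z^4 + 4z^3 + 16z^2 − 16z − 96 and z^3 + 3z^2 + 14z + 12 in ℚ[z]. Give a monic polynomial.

z^2 + 2z + 12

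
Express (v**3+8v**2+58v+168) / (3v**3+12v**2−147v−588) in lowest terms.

(v**2+4v+42)/(3v**2−147)

Apply the Euclidean algorithm:
  v**3+8v**2+58v+168 = (1/3)(3v**3+12v**2−147v−588) + (4v**2+107v+364)
  3v**3+12v**2−147v−588 = ((3/4)v−273/16)(4v**2+107v+364) + ((22491/16)v+22491/4)
  4v**2+107v+364 = ((64/22491)v+208/3213)((22491/16)v+22491/4) + (0)
Last nonzero remainder: (22491/16)v+22491/4. Dividing through by 22491/16 gives the monic gcd v+4.
Cancel v+4 from numerator and denominator to get the reduced form.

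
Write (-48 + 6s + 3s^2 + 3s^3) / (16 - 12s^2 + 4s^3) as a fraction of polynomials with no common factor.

(24 + 9s + 3s^2)/(-8 - 4s + 4s^2)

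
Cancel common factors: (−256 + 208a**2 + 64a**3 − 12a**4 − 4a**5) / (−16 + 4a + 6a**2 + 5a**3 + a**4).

(64 + 48a − 4a**3)/(4 + 2a + a**2)

Euclidean algorithm in ℚ[a]:
  −4a**5 − 12a**4 + 64a**3 + 208a**2 − 256 = (−4a + 8)(a**4 + 5a**3 + 6a**2 + 4a − 16) + (48a**3 + 176a**2 − 96a − 128)
  a**4 + 5a**3 + 6a**2 + 4a − 16 = ((1/48)a + 1/36)(48a**3 + 176a**2 − 96a − 128) + ((28/9)a**2 + (28/3)a − 112/9)
  48a**3 + 176a**2 − 96a − 128 = ((108/7)a + 72/7)((28/9)a**2 + (28/3)a − 112/9) + (0)
Last nonzero remainder: (28/9)a**2 + (28/3)a − 112/9. Dividing through by 28/9 gives the monic gcd a**2 + 3a − 4.
Cancel a**2 + 3a − 4 from numerator and denominator to get the reduced form.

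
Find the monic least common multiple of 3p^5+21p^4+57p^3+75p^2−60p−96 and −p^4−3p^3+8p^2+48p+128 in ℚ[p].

p^6+3p^5−9p^4−51p^3−120p^2+48p+128

Repeated division with remainder:
  3p^5+21p^4+57p^3+75p^2−60p−96 = (−3p−12)(−p^4−3p^3+8p^2+48p+128) + (45p^3+315p^2+900p+1440)
  −p^4−3p^3+8p^2+48p+128 = (−(1/45)p+4/45)(45p^3+315p^2+900p+1440) + (0)
Last nonzero remainder: 45p^3+315p^2+900p+1440. Dividing through by 45 gives the monic gcd p^3+7p^2+20p+32.
Then lcm(f, g) = f·g / gcd(f, g); expanding and making the result monic gives the answer.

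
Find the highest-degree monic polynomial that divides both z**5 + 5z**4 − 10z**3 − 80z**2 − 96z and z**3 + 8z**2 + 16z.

z**2 + 4z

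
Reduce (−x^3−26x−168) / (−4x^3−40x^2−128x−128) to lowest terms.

Repeated division with remainder:
  −x^3−26x−168 = (1/4)(−4x^3−40x^2−128x−128) + (10x^2+6x−136)
  −4x^3−40x^2−128x−128 = (−(2/5)x−94/25)(10x^2+6x−136) + (−(3996/25)x−15984/25)
  10x^2+6x−136 = (−(125/1998)x+425/1998)(−(3996/25)x−15984/25) + (0)
Last nonzero remainder: −(3996/25)x−15984/25. Dividing through by −3996/25 gives the monic gcd x+4.
Cancel x+4 from numerator and denominator to get the reduced form.

(x^2−4x+42)/(4x^2+24x+32)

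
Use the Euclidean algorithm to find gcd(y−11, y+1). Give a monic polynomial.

1

Apply the Euclidean algorithm:
  y−11 = (y+1) + (−12)
  y+1 = (−(1/12)y−1/12)(−12) + (0)
The last nonzero remainder is the constant −12, so the polynomials are coprime and gcd = 1.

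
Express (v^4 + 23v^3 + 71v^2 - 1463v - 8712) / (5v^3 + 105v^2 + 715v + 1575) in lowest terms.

(v^3 + 14v^2 - 55v - 968)/(5v^2 + 60v + 175)

By polynomial division,
  v^4 + 23v^3 + 71v^2 - 1463v - 8712 = ((1/5)v + 2/5)(5v^3 + 105v^2 + 715v + 1575) + (-114v^2 - 2064v - 9342)
  5v^3 + 105v^2 + 715v + 1575 = (-(5/114)v - 275/2166)(-114v^2 - 2064v - 9342) + ((15600/361)v + 140400/361)
  -114v^2 - 2064v - 9342 = (-(6859/2600)v - 62453/2600)((15600/361)v + 140400/361) + (0)
Last nonzero remainder: (15600/361)v + 140400/361. Dividing through by 15600/361 gives the monic gcd v + 9.
Cancel v + 9 from numerator and denominator to get the reduced form.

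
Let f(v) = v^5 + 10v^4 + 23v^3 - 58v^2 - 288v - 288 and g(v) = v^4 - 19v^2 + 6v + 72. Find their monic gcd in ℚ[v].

v^3 + 3v^2 - 10v - 24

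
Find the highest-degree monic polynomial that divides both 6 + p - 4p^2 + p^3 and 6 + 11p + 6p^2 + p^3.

1 + p

Apply the Euclidean algorithm:
  p^3 - 4p^2 + p + 6 = (p^3 + 6p^2 + 11p + 6) + (-10p^2 - 10p)
  p^3 + 6p^2 + 11p + 6 = (-(1/10)p - 1/2)(-10p^2 - 10p) + (6p + 6)
  -10p^2 - 10p = (-(5/3)p)(6p + 6) + (0)
Last nonzero remainder: 6p + 6. Dividing through by 6 gives the monic gcd p + 1.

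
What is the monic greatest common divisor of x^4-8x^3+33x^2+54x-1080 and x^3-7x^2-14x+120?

x^2-2x-24

Euclidean algorithm in ℚ[x]:
  x^4-8x^3+33x^2+54x-1080 = (x-1)(x^3-7x^2-14x+120) + (40x^2-80x-960)
  x^3-7x^2-14x+120 = ((1/40)x-1/8)(40x^2-80x-960) + (0)
Last nonzero remainder: 40x^2-80x-960. Dividing through by 40 gives the monic gcd x^2-2x-24.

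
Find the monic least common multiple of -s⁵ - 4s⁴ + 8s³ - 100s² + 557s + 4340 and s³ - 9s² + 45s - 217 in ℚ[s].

Apply the Euclidean algorithm:
  -s⁵ - 4s⁴ + 8s³ - 100s² + 557s + 4340 = (-s² - 13s - 64)(s³ - 9s² + 45s - 217) + (-308s² + 616s - 9548)
  s³ - 9s² + 45s - 217 = (-(1/308)s + 1/44)(-308s² + 616s - 9548) + (0)
Last nonzero remainder: -308s² + 616s - 9548. Dividing through by -308 gives the monic gcd s² - 2s + 31.
Then lcm(f, g) = f·g / gcd(f, g); expanding and making the result monic gives the answer.

s⁶ - 3s⁵ - 36s⁴ + 156s³ - 1257s² - 441s + 30380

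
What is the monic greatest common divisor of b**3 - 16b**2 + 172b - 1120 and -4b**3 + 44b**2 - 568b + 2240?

b**2 - 6b + 112

Apply the Euclidean algorithm:
  b**3 - 16b**2 + 172b - 1120 = (-1/4)(-4b**3 + 44b**2 - 568b + 2240) + (-5b**2 + 30b - 560)
  -4b**3 + 44b**2 - 568b + 2240 = ((4/5)b - 4)(-5b**2 + 30b - 560) + (0)
Last nonzero remainder: -5b**2 + 30b - 560. Dividing through by -5 gives the monic gcd b**2 - 6b + 112.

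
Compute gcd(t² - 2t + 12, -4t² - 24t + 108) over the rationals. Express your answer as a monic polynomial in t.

1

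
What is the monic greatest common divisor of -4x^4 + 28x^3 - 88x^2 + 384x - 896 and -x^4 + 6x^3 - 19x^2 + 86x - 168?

By polynomial division,
  -4x^4 + 28x^3 - 88x^2 + 384x - 896 = (4)(-x^4 + 6x^3 - 19x^2 + 86x - 168) + (4x^3 - 12x^2 + 40x - 224)
  -x^4 + 6x^3 - 19x^2 + 86x - 168 = (-(1/4)x + 3/4)(4x^3 - 12x^2 + 40x - 224) + (0)
Last nonzero remainder: 4x^3 - 12x^2 + 40x - 224. Dividing through by 4 gives the monic gcd x^3 - 3x^2 + 10x - 56.

x^3 - 3x^2 + 10x - 56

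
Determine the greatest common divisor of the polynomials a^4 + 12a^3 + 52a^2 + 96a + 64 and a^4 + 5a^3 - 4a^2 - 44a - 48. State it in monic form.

By polynomial division,
  a^4 + 12a^3 + 52a^2 + 96a + 64 = (a^4 + 5a^3 - 4a^2 - 44a - 48) + (7a^3 + 56a^2 + 140a + 112)
  a^4 + 5a^3 - 4a^2 - 44a - 48 = ((1/7)a - 3/7)(7a^3 + 56a^2 + 140a + 112) + (0)
Last nonzero remainder: 7a^3 + 56a^2 + 140a + 112. Dividing through by 7 gives the monic gcd a^3 + 8a^2 + 20a + 16.

a^3 + 8a^2 + 20a + 16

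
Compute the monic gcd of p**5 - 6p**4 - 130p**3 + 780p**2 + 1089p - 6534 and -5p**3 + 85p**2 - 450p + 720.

p**2 - 9p + 18

By polynomial division,
  p**5 - 6p**4 - 130p**3 + 780p**2 + 1089p - 6534 = (-(1/5)p**2 - (11/5)p + 33/5)(-5p**3 + 85p**2 - 450p + 720) + (-627p**2 + 5643p - 11286)
  -5p**3 + 85p**2 - 450p + 720 = ((5/627)p - 40/627)(-627p**2 + 5643p - 11286) + (0)
Last nonzero remainder: -627p**2 + 5643p - 11286. Dividing through by -627 gives the monic gcd p**2 - 9p + 18.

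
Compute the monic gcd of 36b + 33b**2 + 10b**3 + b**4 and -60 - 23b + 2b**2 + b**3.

12 + 7b + b**2

By polynomial division,
  b**4 + 10b**3 + 33b**2 + 36b = (b + 8)(b**3 + 2b**2 - 23b - 60) + (40b**2 + 280b + 480)
  b**3 + 2b**2 - 23b - 60 = ((1/40)b - 1/8)(40b**2 + 280b + 480) + (0)
Last nonzero remainder: 40b**2 + 280b + 480. Dividing through by 40 gives the monic gcd b**2 + 7b + 12.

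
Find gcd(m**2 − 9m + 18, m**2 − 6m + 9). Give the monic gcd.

m − 3

By polynomial division,
  m**2 − 9m + 18 = (m**2 − 6m + 9) + (−3m + 9)
  m**2 − 6m + 9 = (−(1/3)m + 1)(−3m + 9) + (0)
Last nonzero remainder: −3m + 9. Dividing through by −3 gives the monic gcd m − 3.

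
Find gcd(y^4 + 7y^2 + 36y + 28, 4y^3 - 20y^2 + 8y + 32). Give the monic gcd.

y + 1

Euclidean algorithm in ℚ[y]:
  y^4 + 7y^2 + 36y + 28 = ((1/4)y + 5/4)(4y^3 - 20y^2 + 8y + 32) + (30y^2 + 18y - 12)
  4y^3 - 20y^2 + 8y + 32 = ((2/15)y - 56/75)(30y^2 + 18y - 12) + ((576/25)y + 576/25)
  30y^2 + 18y - 12 = ((125/96)y - 25/48)((576/25)y + 576/25) + (0)
Last nonzero remainder: (576/25)y + 576/25. Dividing through by 576/25 gives the monic gcd y + 1.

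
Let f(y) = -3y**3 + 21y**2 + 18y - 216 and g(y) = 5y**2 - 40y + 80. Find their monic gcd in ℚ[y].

y - 4

Apply the Euclidean algorithm:
  -3y**3 + 21y**2 + 18y - 216 = (-(3/5)y - 3/5)(5y**2 - 40y + 80) + (42y - 168)
  5y**2 - 40y + 80 = ((5/42)y - 10/21)(42y - 168) + (0)
Last nonzero remainder: 42y - 168. Dividing through by 42 gives the monic gcd y - 4.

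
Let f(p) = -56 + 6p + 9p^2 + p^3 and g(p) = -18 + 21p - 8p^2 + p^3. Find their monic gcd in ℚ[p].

-2 + p

Apply the Euclidean algorithm:
  p^3 + 9p^2 + 6p - 56 = (p^3 - 8p^2 + 21p - 18) + (17p^2 - 15p - 38)
  p^3 - 8p^2 + 21p - 18 = ((1/17)p - 121/289)(17p^2 - 15p - 38) + ((4900/289)p - 9800/289)
  17p^2 - 15p - 38 = ((4913/4900)p + 5491/4900)((4900/289)p - 9800/289) + (0)
Last nonzero remainder: (4900/289)p - 9800/289. Dividing through by 4900/289 gives the monic gcd p - 2.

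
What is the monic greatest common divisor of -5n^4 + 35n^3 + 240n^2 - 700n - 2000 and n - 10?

n - 10

By polynomial division,
  -5n^4 + 35n^3 + 240n^2 - 700n - 2000 = (-5n^3 - 15n^2 + 90n + 200)(n - 10) + (0)
The last nonzero remainder n - 10 is already monic.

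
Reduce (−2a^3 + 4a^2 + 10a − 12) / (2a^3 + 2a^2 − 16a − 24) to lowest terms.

(−a + 1)/(a + 2)

By polynomial division,
  −2a^3 + 4a^2 + 10a − 12 = (−1)(2a^3 + 2a^2 − 16a − 24) + (6a^2 − 6a − 36)
  2a^3 + 2a^2 − 16a − 24 = ((1/3)a + 2/3)(6a^2 − 6a − 36) + (0)
Last nonzero remainder: 6a^2 − 6a − 36. Dividing through by 6 gives the monic gcd a^2 − a − 6.
Cancel a^2 − a − 6 from numerator and denominator to get the reduced form.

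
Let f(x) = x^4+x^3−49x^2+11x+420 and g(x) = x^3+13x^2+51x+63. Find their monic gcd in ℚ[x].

Repeated division with remainder:
  x^4+x^3−49x^2+11x+420 = (x−12)(x^3+13x^2+51x+63) + (56x^2+560x+1176)
  x^3+13x^2+51x+63 = ((1/56)x+3/56)(56x^2+560x+1176) + (0)
Last nonzero remainder: 56x^2+560x+1176. Dividing through by 56 gives the monic gcd x^2+10x+21.

x^2+10x+21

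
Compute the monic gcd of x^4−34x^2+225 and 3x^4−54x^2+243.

x^2−9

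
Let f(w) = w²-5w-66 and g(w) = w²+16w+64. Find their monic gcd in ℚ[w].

By polynomial division,
  w²-5w-66 = (w²+16w+64) + (-21w-130)
  w²+16w+64 = (-(1/21)w-206/441)(-21w-130) + (1444/441)
  -21w-130 = (-(9261/1444)w-28665/722)(1444/441) + (0)
The last nonzero remainder is the constant 1444/441, so the polynomials are coprime and gcd = 1.

1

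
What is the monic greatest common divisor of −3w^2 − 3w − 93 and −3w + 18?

By polynomial division,
  −3w^2 − 3w − 93 = (w + 7)(−3w + 18) + (−219)
  −3w + 18 = ((1/73)w − 6/73)(−219) + (0)
The last nonzero remainder is the constant −219, so the polynomials are coprime and gcd = 1.

1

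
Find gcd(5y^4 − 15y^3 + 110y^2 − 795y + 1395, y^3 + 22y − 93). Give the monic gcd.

Apply the Euclidean algorithm:
  5y^4 − 15y^3 + 110y^2 − 795y + 1395 = (5y − 15)(y^3 + 22y − 93) + (0)
The last nonzero remainder y^3 + 22y − 93 is already monic.

y^3 + 22y − 93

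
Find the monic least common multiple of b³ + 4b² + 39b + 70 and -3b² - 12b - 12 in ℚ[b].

By polynomial division,
  b³ + 4b² + 39b + 70 = (-(1/3)b)(-3b² - 12b - 12) + (35b + 70)
  -3b² - 12b - 12 = (-(3/35)b - 6/35)(35b + 70) + (0)
Last nonzero remainder: 35b + 70. Dividing through by 35 gives the monic gcd b + 2.
Then lcm(f, g) = f·g / gcd(f, g); expanding and making the result monic gives the answer.

b⁴ + 6b³ + 47b² + 148b + 140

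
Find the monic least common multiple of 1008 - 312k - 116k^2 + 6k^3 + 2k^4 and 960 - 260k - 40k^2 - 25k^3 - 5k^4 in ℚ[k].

By polynomial division,
  2k^4 + 6k^3 - 116k^2 - 312k + 1008 = (-2/5)(-5k^4 - 25k^3 - 40k^2 - 260k + 960) + (-4k^3 - 132k^2 - 416k + 1392)
  -5k^4 - 25k^3 - 40k^2 - 260k + 960 = ((5/4)k - 35)(-4k^3 - 132k^2 - 416k + 1392) + (-4140k^2 - 16560k + 49680)
  -4k^3 - 132k^2 - 416k + 1392 = ((1/1035)k + 29/1035)(-4140k^2 - 16560k + 49680) + (0)
Last nonzero remainder: -4140k^2 - 16560k + 49680. Dividing through by -4140 gives the monic gcd k^2 + 4k - 12.
Then lcm(f, g) = f·g / gcd(f, g); expanding and making the result monic gives the answer.

8064 - 1992k - 580k^2 - 166k^3 - 39k^4 + 4k^5 + k^6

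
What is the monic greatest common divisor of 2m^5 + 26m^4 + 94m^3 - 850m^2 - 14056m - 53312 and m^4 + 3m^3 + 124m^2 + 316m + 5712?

m^2 + 7m + 68

By polynomial division,
  2m^5 + 26m^4 + 94m^3 - 850m^2 - 14056m - 53312 = (2m + 20)(m^4 + 3m^3 + 124m^2 + 316m + 5712) + (-214m^3 - 3962m^2 - 31800m - 167552)
  m^4 + 3m^3 + 124m^2 + 316m + 5712 = (-(1/214)m + 830/11449)(-214m^3 - 3962m^2 - 31800m - 167552) + ((3006836/11449)m^2 + (21047852/11449)m + 204464848/11449)
  -214m^3 - 3962m^2 - 31800m - 167552 = (-(1225043/1503418)m - 1007512/107387)((3006836/11449)m^2 + (21047852/11449)m + 204464848/11449) + (0)
Last nonzero remainder: (3006836/11449)m^2 + (21047852/11449)m + 204464848/11449. Dividing through by 3006836/11449 gives the monic gcd m^2 + 7m + 68.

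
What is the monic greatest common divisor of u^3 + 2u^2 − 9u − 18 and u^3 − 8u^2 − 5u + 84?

Repeated division with remainder:
  u^3 + 2u^2 − 9u − 18 = (u^3 − 8u^2 − 5u + 84) + (10u^2 − 4u − 102)
  u^3 − 8u^2 − 5u + 84 = ((1/10)u − 19/25)(10u^2 − 4u − 102) + ((54/25)u + 162/25)
  10u^2 − 4u − 102 = ((125/27)u − 425/27)((54/25)u + 162/25) + (0)
Last nonzero remainder: (54/25)u + 162/25. Dividing through by 54/25 gives the monic gcd u + 3.

u + 3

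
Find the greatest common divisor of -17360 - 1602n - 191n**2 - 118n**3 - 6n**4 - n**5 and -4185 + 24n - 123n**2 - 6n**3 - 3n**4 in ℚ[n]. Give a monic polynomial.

By polynomial division,
  -n**5 - 6n**4 - 118n**3 - 191n**2 - 1602n - 17360 = ((1/3)n + 4/3)(-3n**4 - 6n**3 - 123n**2 + 24n - 4185) + (-69n**3 - 35n**2 - 239n - 11780)
  -3n**4 - 6n**3 - 123n**2 + 24n - 4185 = ((1/23)n + 103/1587)(-69n**3 - 35n**2 - 239n - 11780) + (-(175105/1587)n**2 + (875525/1587)n - 5428255/1587)
  -69n**3 - 35n**2 - 239n - 11780 = ((109503/175105)n + 120612/35021)(-(175105/1587)n**2 + (875525/1587)n - 5428255/1587) + (0)
Last nonzero remainder: -(175105/1587)n**2 + (875525/1587)n - 5428255/1587. Dividing through by -175105/1587 gives the monic gcd n**2 - 5n + 31.

31 - 5n + n**2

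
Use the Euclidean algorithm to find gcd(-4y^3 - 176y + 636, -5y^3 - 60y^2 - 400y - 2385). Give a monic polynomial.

y^2 + 3y + 53

By polynomial division,
  -4y^3 - 176y + 636 = (4/5)(-5y^3 - 60y^2 - 400y - 2385) + (48y^2 + 144y + 2544)
  -5y^3 - 60y^2 - 400y - 2385 = (-(5/48)y - 15/16)(48y^2 + 144y + 2544) + (0)
Last nonzero remainder: 48y^2 + 144y + 2544. Dividing through by 48 gives the monic gcd y^2 + 3y + 53.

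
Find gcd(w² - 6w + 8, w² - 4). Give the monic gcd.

Repeated division with remainder:
  w² - 6w + 8 = (w² - 4) + (-6w + 12)
  w² - 4 = (-(1/6)w - 1/3)(-6w + 12) + (0)
Last nonzero remainder: -6w + 12. Dividing through by -6 gives the monic gcd w - 2.

w - 2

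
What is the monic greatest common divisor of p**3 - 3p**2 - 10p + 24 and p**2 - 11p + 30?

1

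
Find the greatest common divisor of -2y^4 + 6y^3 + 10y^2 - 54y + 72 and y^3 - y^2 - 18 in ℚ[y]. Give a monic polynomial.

Apply the Euclidean algorithm:
  -2y^4 + 6y^3 + 10y^2 - 54y + 72 = (-2y + 4)(y^3 - y^2 - 18) + (14y^2 - 90y + 144)
  y^3 - y^2 - 18 = ((1/14)y + 19/49)(14y^2 - 90y + 144) + ((1206/49)y - 3618/49)
  14y^2 - 90y + 144 = ((343/603)y - 392/201)((1206/49)y - 3618/49) + (0)
Last nonzero remainder: (1206/49)y - 3618/49. Dividing through by 1206/49 gives the monic gcd y - 3.

y - 3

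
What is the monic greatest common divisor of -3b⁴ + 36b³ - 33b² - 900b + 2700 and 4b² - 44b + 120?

b² - 11b + 30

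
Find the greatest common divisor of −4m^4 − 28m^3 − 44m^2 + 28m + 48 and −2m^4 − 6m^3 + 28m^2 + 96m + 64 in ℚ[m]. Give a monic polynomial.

Apply the Euclidean algorithm:
  −4m^4 − 28m^3 − 44m^2 + 28m + 48 = (2)(−2m^4 − 6m^3 + 28m^2 + 96m + 64) + (−16m^3 − 100m^2 − 164m − 80)
  −2m^4 − 6m^3 + 28m^2 + 96m + 64 = ((1/8)m − 13/32)(−16m^3 − 100m^2 − 164m − 80) + ((63/8)m^2 + (315/8)m + 63/2)
  −16m^3 − 100m^2 − 164m − 80 = (−(128/63)m − 160/63)((63/8)m^2 + (315/8)m + 63/2) + (0)
Last nonzero remainder: (63/8)m^2 + (315/8)m + 63/2. Dividing through by 63/8 gives the monic gcd m^2 + 5m + 4.

m^2 + 5m + 4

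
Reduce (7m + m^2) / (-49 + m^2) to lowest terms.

(m)/(-7 + m)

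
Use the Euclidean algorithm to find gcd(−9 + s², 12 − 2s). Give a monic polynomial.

By polynomial division,
  s² − 9 = (−(1/2)s − 3)(−2s + 12) + (27)
  −2s + 12 = (−(2/27)s + 4/9)(27) + (0)
The last nonzero remainder is the constant 27, so the polynomials are coprime and gcd = 1.

1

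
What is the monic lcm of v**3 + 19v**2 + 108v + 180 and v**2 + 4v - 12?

Apply the Euclidean algorithm:
  v**3 + 19v**2 + 108v + 180 = (v + 15)(v**2 + 4v - 12) + (60v + 360)
  v**2 + 4v - 12 = ((1/60)v - 1/30)(60v + 360) + (0)
Last nonzero remainder: 60v + 360. Dividing through by 60 gives the monic gcd v + 6.
Then lcm(f, g) = f·g / gcd(f, g); expanding and making the result monic gives the answer.

v**4 + 17v**3 + 70v**2 - 36v - 360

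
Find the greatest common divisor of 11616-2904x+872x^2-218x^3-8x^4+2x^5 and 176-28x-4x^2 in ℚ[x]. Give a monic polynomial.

Apply the Euclidean algorithm:
  2x^5-8x^4-218x^3+872x^2-2904x+11616 = (-(1/2)x^3+(11/2)x^2-6x+66)(-4x^2-28x+176) + (0)
Last nonzero remainder: -4x^2-28x+176. Dividing through by -4 gives the monic gcd x^2+7x-44.

-44+7x+x^2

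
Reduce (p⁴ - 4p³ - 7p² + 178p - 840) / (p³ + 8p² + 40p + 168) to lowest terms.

Repeated division with remainder:
  p⁴ - 4p³ - 7p² + 178p - 840 = (p - 12)(p³ + 8p² + 40p + 168) + (49p² + 490p + 1176)
  p³ + 8p² + 40p + 168 = ((1/49)p - 2/49)(49p² + 490p + 1176) + (36p + 216)
  49p² + 490p + 1176 = ((49/36)p + 49/9)(36p + 216) + (0)
Last nonzero remainder: 36p + 216. Dividing through by 36 gives the monic gcd p + 6.
Cancel p + 6 from numerator and denominator to get the reduced form.

(p³ - 10p² + 53p - 140)/(p² + 2p + 28)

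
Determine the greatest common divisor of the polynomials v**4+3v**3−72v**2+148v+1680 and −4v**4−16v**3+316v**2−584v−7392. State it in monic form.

Euclidean algorithm in ℚ[v]:
  v**4+3v**3−72v**2+148v+1680 = (−1/4)(−4v**4−16v**3+316v**2−584v−7392) + (−v**3+7v**2+2v−168)
  −4v**4−16v**3+316v**2−584v−7392 = (4v+44)(−v**3+7v**2+2v−168) + (0)
Last nonzero remainder: −v**3+7v**2+2v−168. Dividing through by −1 gives the monic gcd v**3−7v**2−2v+168.

v**3−7v**2−2v+168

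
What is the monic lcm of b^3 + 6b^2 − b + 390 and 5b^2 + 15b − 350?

b^4 − b^3 − 43b^2 + 397b − 2730

Repeated division with remainder:
  b^3 + 6b^2 − b + 390 = ((1/5)b + 3/5)(5b^2 + 15b − 350) + (60b + 600)
  5b^2 + 15b − 350 = ((1/12)b − 7/12)(60b + 600) + (0)
Last nonzero remainder: 60b + 600. Dividing through by 60 gives the monic gcd b + 10.
Then lcm(f, g) = f·g / gcd(f, g); expanding and making the result monic gives the answer.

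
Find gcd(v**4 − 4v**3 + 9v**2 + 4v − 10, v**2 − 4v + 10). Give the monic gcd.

Euclidean algorithm in ℚ[v]:
  v**4 − 4v**3 + 9v**2 + 4v − 10 = (v**2 − 1)(v**2 − 4v + 10) + (0)
The last nonzero remainder v**2 − 4v + 10 is already monic.

v**2 − 4v + 10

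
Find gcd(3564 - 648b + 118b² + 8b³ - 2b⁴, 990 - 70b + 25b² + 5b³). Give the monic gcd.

198 - 14b + 5b² + b³

Apply the Euclidean algorithm:
  -2b⁴ + 8b³ + 118b² - 648b + 3564 = (-(2/5)b + 18/5)(5b³ + 25b² - 70b + 990) + (0)
Last nonzero remainder: 5b³ + 25b² - 70b + 990. Dividing through by 5 gives the monic gcd b³ + 5b² - 14b + 198.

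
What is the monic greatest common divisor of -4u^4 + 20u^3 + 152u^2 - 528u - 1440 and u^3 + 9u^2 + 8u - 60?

u + 5

Repeated division with remainder:
  -4u^4 + 20u^3 + 152u^2 - 528u - 1440 = (-4u + 56)(u^3 + 9u^2 + 8u - 60) + (-320u^2 - 1216u + 1920)
  u^3 + 9u^2 + 8u - 60 = (-(1/320)u - 13/800)(-320u^2 - 1216u + 1920) + (-(144/25)u - 144/5)
  -320u^2 - 1216u + 1920 = ((500/9)u - 200/3)(-(144/25)u - 144/5) + (0)
Last nonzero remainder: -(144/25)u - 144/5. Dividing through by -144/25 gives the monic gcd u + 5.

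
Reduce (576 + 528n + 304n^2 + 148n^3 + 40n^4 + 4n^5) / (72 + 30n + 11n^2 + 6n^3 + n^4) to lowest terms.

(48 + 16n + 12n^2 + 4n^3)/(6 - n + n^2)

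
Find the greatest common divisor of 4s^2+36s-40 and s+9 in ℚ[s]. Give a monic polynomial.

Repeated division with remainder:
  4s^2+36s-40 = (4s)(s+9) + (-40)
  s+9 = (-(1/40)s-9/40)(-40) + (0)
The last nonzero remainder is the constant -40, so the polynomials are coprime and gcd = 1.

1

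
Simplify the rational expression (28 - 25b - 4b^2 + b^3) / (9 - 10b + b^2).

(-28 - 3b + b^2)/(-9 + b)

By polynomial division,
  b^3 - 4b^2 - 25b + 28 = (b + 6)(b^2 - 10b + 9) + (26b - 26)
  b^2 - 10b + 9 = ((1/26)b - 9/26)(26b - 26) + (0)
Last nonzero remainder: 26b - 26. Dividing through by 26 gives the monic gcd b - 1.
Cancel b - 1 from numerator and denominator to get the reduced form.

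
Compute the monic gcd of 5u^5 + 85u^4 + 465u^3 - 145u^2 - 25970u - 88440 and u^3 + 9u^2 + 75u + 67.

By polynomial division,
  5u^5 + 85u^4 + 465u^3 - 145u^2 - 25970u - 88440 = (5u^2 + 40u - 270)(u^3 + 9u^2 + 75u + 67) + (-1050u^2 - 8400u - 70350)
  u^3 + 9u^2 + 75u + 67 = (-(1/1050)u - 1/1050)(-1050u^2 - 8400u - 70350) + (0)
Last nonzero remainder: -1050u^2 - 8400u - 70350. Dividing through by -1050 gives the monic gcd u^2 + 8u + 67.

u^2 + 8u + 67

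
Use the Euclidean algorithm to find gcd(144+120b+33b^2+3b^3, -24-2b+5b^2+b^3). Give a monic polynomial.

Apply the Euclidean algorithm:
  3b^3+33b^2+120b+144 = (3)(b^3+5b^2-2b-24) + (18b^2+126b+216)
  b^3+5b^2-2b-24 = ((1/18)b-1/9)(18b^2+126b+216) + (0)
Last nonzero remainder: 18b^2+126b+216. Dividing through by 18 gives the monic gcd b^2+7b+12.

12+7b+b^2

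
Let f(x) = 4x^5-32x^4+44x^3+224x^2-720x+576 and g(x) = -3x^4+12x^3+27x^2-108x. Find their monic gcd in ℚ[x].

By polynomial division,
  4x^5-32x^4+44x^3+224x^2-720x+576 = (-(4/3)x+16/3)(-3x^4+12x^3+27x^2-108x) + (16x^3-64x^2-144x+576)
  -3x^4+12x^3+27x^2-108x = (-(3/16)x)(16x^3-64x^2-144x+576) + (0)
Last nonzero remainder: 16x^3-64x^2-144x+576. Dividing through by 16 gives the monic gcd x^3-4x^2-9x+36.

x^3-4x^2-9x+36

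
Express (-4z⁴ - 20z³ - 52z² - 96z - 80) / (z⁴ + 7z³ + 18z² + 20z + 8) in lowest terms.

By polynomial division,
  -4z⁴ - 20z³ - 52z² - 96z - 80 = (-4)(z⁴ + 7z³ + 18z² + 20z + 8) + (8z³ + 20z² - 16z - 48)
  z⁴ + 7z³ + 18z² + 20z + 8 = ((1/8)z + 9/16)(8z³ + 20z² - 16z - 48) + ((35/4)z² + 35z + 35)
  8z³ + 20z² - 16z - 48 = ((32/35)z - 48/35)((35/4)z² + 35z + 35) + (0)
Last nonzero remainder: (35/4)z² + 35z + 35. Dividing through by 35/4 gives the monic gcd z² + 4z + 4.
Cancel z² + 4z + 4 from numerator and denominator to get the reduced form.

(-4z² - 4z - 20)/(z² + 3z + 2)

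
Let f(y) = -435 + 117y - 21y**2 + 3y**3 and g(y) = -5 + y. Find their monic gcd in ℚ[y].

-5 + y

Repeated division with remainder:
  3y**3 - 21y**2 + 117y - 435 = (3y**2 - 6y + 87)(y - 5) + (0)
The last nonzero remainder y - 5 is already monic.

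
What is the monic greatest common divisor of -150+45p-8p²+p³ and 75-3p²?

-5+p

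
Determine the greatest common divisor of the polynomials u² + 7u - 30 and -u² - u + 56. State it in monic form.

1

Apply the Euclidean algorithm:
  u² + 7u - 30 = (-1)(-u² - u + 56) + (6u + 26)
  -u² - u + 56 = (-(1/6)u + 5/9)(6u + 26) + (374/9)
  6u + 26 = ((27/187)u + 117/187)(374/9) + (0)
The last nonzero remainder is the constant 374/9, so the polynomials are coprime and gcd = 1.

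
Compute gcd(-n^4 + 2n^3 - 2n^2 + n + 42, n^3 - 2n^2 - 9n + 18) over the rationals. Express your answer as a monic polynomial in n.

By polynomial division,
  -n^4 + 2n^3 - 2n^2 + n + 42 = (-n)(n^3 - 2n^2 - 9n + 18) + (-11n^2 + 19n + 42)
  n^3 - 2n^2 - 9n + 18 = (-(1/11)n + 3/121)(-11n^2 + 19n + 42) + (-(684/121)n + 2052/121)
  -11n^2 + 19n + 42 = ((1331/684)n + 847/342)(-(684/121)n + 2052/121) + (0)
Last nonzero remainder: -(684/121)n + 2052/121. Dividing through by -684/121 gives the monic gcd n - 3.

n - 3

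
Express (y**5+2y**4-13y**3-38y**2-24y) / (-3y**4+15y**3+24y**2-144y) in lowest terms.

Euclidean algorithm in ℚ[y]:
  y**5+2y**4-13y**3-38y**2-24y = (-(1/3)y-7/3)(-3y**4+15y**3+24y**2-144y) + (30y**3-30y**2-360y)
  -3y**4+15y**3+24y**2-144y = (-(1/10)y+2/5)(30y**3-30y**2-360y) + (0)
Last nonzero remainder: 30y**3-30y**2-360y. Dividing through by 30 gives the monic gcd y**3-y**2-12y.
Cancel y**3-y**2-12y from numerator and denominator to get the reduced form.

(-y**2-3y-2)/(3y-12)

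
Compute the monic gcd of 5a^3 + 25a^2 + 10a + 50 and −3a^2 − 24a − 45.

a + 5

By polynomial division,
  5a^3 + 25a^2 + 10a + 50 = (−(5/3)a + 5)(−3a^2 − 24a − 45) + (55a + 275)
  −3a^2 − 24a − 45 = (−(3/55)a − 9/55)(55a + 275) + (0)
Last nonzero remainder: 55a + 275. Dividing through by 55 gives the monic gcd a + 5.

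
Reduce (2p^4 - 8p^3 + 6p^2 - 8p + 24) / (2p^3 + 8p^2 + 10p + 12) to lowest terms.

(p^2 - 5p + 6)/(p + 3)

Euclidean algorithm in ℚ[p]:
  2p^4 - 8p^3 + 6p^2 - 8p + 24 = (p - 8)(2p^3 + 8p^2 + 10p + 12) + (60p^2 + 60p + 120)
  2p^3 + 8p^2 + 10p + 12 = ((1/30)p + 1/10)(60p^2 + 60p + 120) + (0)
Last nonzero remainder: 60p^2 + 60p + 120. Dividing through by 60 gives the monic gcd p^2 + p + 2.
Cancel p^2 + p + 2 from numerator and denominator to get the reduced form.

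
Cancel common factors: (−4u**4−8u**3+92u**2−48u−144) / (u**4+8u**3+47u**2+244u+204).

(−4u**2+20u−24)/(u**2+u+34)

Repeated division with remainder:
  −4u**4−8u**3+92u**2−48u−144 = (−4)(u**4+8u**3+47u**2+244u+204) + (24u**3+280u**2+928u+672)
  u**4+8u**3+47u**2+244u+204 = ((1/24)u−11/72)(24u**3+280u**2+928u+672) + ((460/9)u**2+(3220/9)u+920/3)
  24u**3+280u**2+928u+672 = ((54/115)u+252/115)((460/9)u**2+(3220/9)u+920/3) + (0)
Last nonzero remainder: (460/9)u**2+(3220/9)u+920/3. Dividing through by 460/9 gives the monic gcd u**2+7u+6.
Cancel u**2+7u+6 from numerator and denominator to get the reduced form.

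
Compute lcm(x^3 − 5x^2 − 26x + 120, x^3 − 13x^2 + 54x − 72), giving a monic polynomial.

Repeated division with remainder:
  x^3 − 5x^2 − 26x + 120 = (x^3 − 13x^2 + 54x − 72) + (8x^2 − 80x + 192)
  x^3 − 13x^2 + 54x − 72 = ((1/8)x − 3/8)(8x^2 − 80x + 192) + (0)
Last nonzero remainder: 8x^2 − 80x + 192. Dividing through by 8 gives the monic gcd x^2 − 10x + 24.
Then lcm(f, g) = f·g / gcd(f, g); expanding and making the result monic gives the answer.

x^4 − 8x^3 − 11x^2 + 198x − 360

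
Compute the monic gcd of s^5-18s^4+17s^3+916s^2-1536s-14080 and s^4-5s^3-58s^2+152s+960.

s^3+s^2-52s-160

Repeated division with remainder:
  s^5-18s^4+17s^3+916s^2-1536s-14080 = (s-13)(s^4-5s^3-58s^2+152s+960) + (10s^3+10s^2-520s-1600)
  s^4-5s^3-58s^2+152s+960 = ((1/10)s-3/5)(10s^3+10s^2-520s-1600) + (0)
Last nonzero remainder: 10s^3+10s^2-520s-1600. Dividing through by 10 gives the monic gcd s^3+s^2-52s-160.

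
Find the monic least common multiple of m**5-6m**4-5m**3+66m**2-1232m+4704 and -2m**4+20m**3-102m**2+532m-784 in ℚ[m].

Repeated division with remainder:
  m**5-6m**4-5m**3+66m**2-1232m+4704 = (-(1/2)m-2)(-2m**4+20m**3-102m**2+532m-784) + (-16m**3+128m**2-560m+3136)
  -2m**4+20m**3-102m**2+532m-784 = ((1/8)m-1/4)(-16m**3+128m**2-560m+3136) + (0)
Last nonzero remainder: -16m**3+128m**2-560m+3136. Dividing through by -16 gives the monic gcd m**3-8m**2+35m-196.
Then lcm(f, g) = f·g / gcd(f, g); expanding and making the result monic gives the answer.

m**6-8m**5+7m**4+76m**3-1364m**2+7168m-9408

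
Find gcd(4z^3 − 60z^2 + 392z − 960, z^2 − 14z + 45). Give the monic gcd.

z − 5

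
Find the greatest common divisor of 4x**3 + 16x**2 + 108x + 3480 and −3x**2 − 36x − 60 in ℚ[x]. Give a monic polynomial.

x + 10

By polynomial division,
  4x**3 + 16x**2 + 108x + 3480 = (−(4/3)x + 32/3)(−3x**2 − 36x − 60) + (412x + 4120)
  −3x**2 − 36x − 60 = (−(3/412)x − 3/206)(412x + 4120) + (0)
Last nonzero remainder: 412x + 4120. Dividing through by 412 gives the monic gcd x + 10.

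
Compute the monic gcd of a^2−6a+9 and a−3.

a−3

By polynomial division,
  a^2−6a+9 = (a−3)(a−3) + (0)
The last nonzero remainder a−3 is already monic.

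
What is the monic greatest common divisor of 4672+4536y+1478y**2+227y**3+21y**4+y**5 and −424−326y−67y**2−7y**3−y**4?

Repeated division with remainder:
  y**5+21y**4+227y**3+1478y**2+4536y+4672 = (−y−14)(−y**4−7y**3−67y**2−326y−424) + (62y**3+214y**2−452y−1264)
  −y**4−7y**3−67y**2−326y−424 = (−(1/62)y−55/961)(62y**3+214y**2−452y−1264) + (−(59623/961)y**2−(357738/961)y−476984/961)
  62y**3+214y**2−452y−1264 = (−(59582/59623)y+151838/59623)(−(59623/961)y**2−(357738/961)y−476984/961) + (0)
Last nonzero remainder: −(59623/961)y**2−(357738/961)y−476984/961. Dividing through by −59623/961 gives the monic gcd y**2+6y+8.

8+6y+y**2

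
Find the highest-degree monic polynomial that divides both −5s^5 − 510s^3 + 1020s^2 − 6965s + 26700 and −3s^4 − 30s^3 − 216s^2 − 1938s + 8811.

Apply the Euclidean algorithm:
  −5s^5 − 510s^3 + 1020s^2 − 6965s + 26700 = ((5/3)s − 50/3)(−3s^4 − 30s^3 − 216s^2 − 1938s + 8811) + (−650s^3 + 650s^2 − 53950s + 173550)
  −3s^4 − 30s^3 − 216s^2 − 1938s + 8811 = ((3/650)s + 33/650)(−650s^3 + 650s^2 − 53950s + 173550) + (0)
Last nonzero remainder: −650s^3 + 650s^2 − 53950s + 173550. Dividing through by −650 gives the monic gcd s^3 − s^2 + 83s − 267.

s^3 − s^2 + 83s − 267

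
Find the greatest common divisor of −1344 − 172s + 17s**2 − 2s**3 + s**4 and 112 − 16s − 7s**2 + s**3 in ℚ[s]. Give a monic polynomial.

−28 − 3s + s**2

Apply the Euclidean algorithm:
  s**4 − 2s**3 + 17s**2 − 172s − 1344 = (s + 5)(s**3 − 7s**2 − 16s + 112) + (68s**2 − 204s − 1904)
  s**3 − 7s**2 − 16s + 112 = ((1/68)s − 1/17)(68s**2 − 204s − 1904) + (0)
Last nonzero remainder: 68s**2 − 204s − 1904. Dividing through by 68 gives the monic gcd s**2 − 3s − 28.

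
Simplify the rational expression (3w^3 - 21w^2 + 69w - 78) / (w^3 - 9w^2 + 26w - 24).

Apply the Euclidean algorithm:
  3w^3 - 21w^2 + 69w - 78 = (3)(w^3 - 9w^2 + 26w - 24) + (6w^2 - 9w - 6)
  w^3 - 9w^2 + 26w - 24 = ((1/6)w - 5/4)(6w^2 - 9w - 6) + ((63/4)w - 63/2)
  6w^2 - 9w - 6 = ((8/21)w + 4/21)((63/4)w - 63/2) + (0)
Last nonzero remainder: (63/4)w - 63/2. Dividing through by 63/4 gives the monic gcd w - 2.
Cancel w - 2 from numerator and denominator to get the reduced form.

(3w^2 - 15w + 39)/(w^2 - 7w + 12)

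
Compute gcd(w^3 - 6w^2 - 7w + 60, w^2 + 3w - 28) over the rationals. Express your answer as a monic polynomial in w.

w - 4

Euclidean algorithm in ℚ[w]:
  w^3 - 6w^2 - 7w + 60 = (w - 9)(w^2 + 3w - 28) + (48w - 192)
  w^2 + 3w - 28 = ((1/48)w + 7/48)(48w - 192) + (0)
Last nonzero remainder: 48w - 192. Dividing through by 48 gives the monic gcd w - 4.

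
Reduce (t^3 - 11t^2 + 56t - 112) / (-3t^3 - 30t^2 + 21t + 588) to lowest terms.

By polynomial division,
  t^3 - 11t^2 + 56t - 112 = (-1/3)(-3t^3 - 30t^2 + 21t + 588) + (-21t^2 + 63t + 84)
  -3t^3 - 30t^2 + 21t + 588 = ((1/7)t + 13/7)(-21t^2 + 63t + 84) + (-108t + 432)
  -21t^2 + 63t + 84 = ((7/36)t + 7/36)(-108t + 432) + (0)
Last nonzero remainder: -108t + 432. Dividing through by -108 gives the monic gcd t - 4.
Cancel t - 4 from numerator and denominator to get the reduced form.

(-t^2 + 7t - 28)/(3t^2 + 42t + 147)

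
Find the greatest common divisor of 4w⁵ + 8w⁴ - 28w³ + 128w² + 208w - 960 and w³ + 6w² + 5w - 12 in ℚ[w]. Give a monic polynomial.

w² + 7w + 12

Euclidean algorithm in ℚ[w]:
  4w⁵ + 8w⁴ - 28w³ + 128w² + 208w - 960 = (4w² - 16w + 48)(w³ + 6w² + 5w - 12) + (-32w² - 224w - 384)
  w³ + 6w² + 5w - 12 = (-(1/32)w + 1/32)(-32w² - 224w - 384) + (0)
Last nonzero remainder: -32w² - 224w - 384. Dividing through by -32 gives the monic gcd w² + 7w + 12.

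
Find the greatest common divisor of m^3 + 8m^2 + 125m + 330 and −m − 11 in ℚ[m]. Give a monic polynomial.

Repeated division with remainder:
  m^3 + 8m^2 + 125m + 330 = (−m^2 + 3m − 158)(−m − 11) + (−1408)
  −m − 11 = ((1/1408)m + 1/128)(−1408) + (0)
The last nonzero remainder is the constant −1408, so the polynomials are coprime and gcd = 1.

1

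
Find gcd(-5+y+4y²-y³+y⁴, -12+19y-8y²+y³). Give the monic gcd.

Repeated division with remainder:
  y⁴-y³+4y²+y-5 = (y+7)(y³-8y²+19y-12) + (41y²-120y+79)
  y³-8y²+19y-12 = ((1/41)y-208/1681)(41y²-120y+79) + ((3740/1681)y-3740/1681)
  41y²-120y+79 = ((68921/3740)y-132799/3740)((3740/1681)y-3740/1681) + (0)
Last nonzero remainder: (3740/1681)y-3740/1681. Dividing through by 3740/1681 gives the monic gcd y-1.

-1+y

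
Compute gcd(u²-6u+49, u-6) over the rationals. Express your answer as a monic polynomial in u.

Repeated division with remainder:
  u²-6u+49 = (u)(u-6) + (49)
  u-6 = ((1/49)u-6/49)(49) + (0)
The last nonzero remainder is the constant 49, so the polynomials are coprime and gcd = 1.

1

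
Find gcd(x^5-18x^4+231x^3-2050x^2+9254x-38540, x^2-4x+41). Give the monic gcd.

x^2-4x+41

By polynomial division,
  x^5-18x^4+231x^3-2050x^2+9254x-38540 = (x^3-14x^2+134x-940)(x^2-4x+41) + (0)
The last nonzero remainder x^2-4x+41 is already monic.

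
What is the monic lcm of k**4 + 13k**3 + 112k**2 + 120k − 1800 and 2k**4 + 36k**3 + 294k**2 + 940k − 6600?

Apply the Euclidean algorithm:
  k**4 + 13k**3 + 112k**2 + 120k − 1800 = (1/2)(2k**4 + 36k**3 + 294k**2 + 940k − 6600) + (−5k**3 − 35k**2 − 350k + 1500)
  2k**4 + 36k**3 + 294k**2 + 940k − 6600 = (−(2/5)k − 22/5)(−5k**3 − 35k**2 − 350k + 1500) + (0)
Last nonzero remainder: −5k**3 − 35k**2 − 350k + 1500. Dividing through by −5 gives the monic gcd k**3 + 7k**2 + 70k − 300.
Then lcm(f, g) = f·g / gcd(f, g); expanding and making the result monic gives the answer.

k**5 + 24k**4 + 255k**3 + 1352k**2 − 480k − 19800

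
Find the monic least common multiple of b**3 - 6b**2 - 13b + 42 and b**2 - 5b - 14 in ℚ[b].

Repeated division with remainder:
  b**3 - 6b**2 - 13b + 42 = (b - 1)(b**2 - 5b - 14) + (-4b + 28)
  b**2 - 5b - 14 = (-(1/4)b - 1/2)(-4b + 28) + (0)
Last nonzero remainder: -4b + 28. Dividing through by -4 gives the monic gcd b - 7.
Then lcm(f, g) = f·g / gcd(f, g); expanding and making the result monic gives the answer.

b**4 - 4b**3 - 25b**2 + 16b + 84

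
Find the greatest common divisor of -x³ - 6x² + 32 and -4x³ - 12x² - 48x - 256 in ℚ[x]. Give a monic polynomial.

x + 4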